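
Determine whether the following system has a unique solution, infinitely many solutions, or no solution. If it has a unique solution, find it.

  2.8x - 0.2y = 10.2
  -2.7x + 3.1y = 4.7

Row-reduce the augmented matrix:
R1 ← R1 / (14/5).
R2 ← R2 + 27/10·R1.
R2 ← R2 / (407/140).
R1 ← R1 + 1/14·R2.
Reading off the reduced rows gives x = 4, y = 5.

x = 4, y = 5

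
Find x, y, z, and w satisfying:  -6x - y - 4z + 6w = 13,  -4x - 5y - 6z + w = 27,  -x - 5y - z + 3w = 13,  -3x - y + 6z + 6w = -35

Row-reduce the augmented matrix:
R1 ← R1 / (-6).
R2 ← R2 + 4·R1.
R3 ← R3 + 1·R1.
R4 ← R4 + 3·R1.
R2 ← R2 / (-13/3).
R1 ← R1 − 1/6·R2.
R3 ← R3 + 29/6·R2.
R4 ← R4 + 1/2·R2.
R3 ← R3 / (44/13).
R1 ← R1 − 7/13·R3.
R2 ← R2 − 10/13·R3.
R4 ← R4 − 109/13·R3.
R4 ← R4 / (-871/88).
R1 ← R1 + 173/88·R4.
R2 ← R2 + 23/44·R4.
R3 ← R3 − 139/88·R4.
Reading off the reduced rows gives x = 4, y = -1, z = -6, w = 2.

x = 4, y = -1, z = -6, w = 2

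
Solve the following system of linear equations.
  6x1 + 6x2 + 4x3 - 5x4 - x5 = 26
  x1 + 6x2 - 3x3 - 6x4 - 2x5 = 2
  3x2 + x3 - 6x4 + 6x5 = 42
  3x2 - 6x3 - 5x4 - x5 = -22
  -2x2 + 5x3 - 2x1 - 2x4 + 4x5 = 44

Row-reduce the augmented matrix:
R1 ← R1 / (6).
R2 ← R2 − 1·R1.
R5 ← R5 + 2·R1.
R2 ← R2 / (5).
R1 ← R1 − 1·R2.
R3 ← R3 − 3·R2.
R4 ← R4 − 3·R2.
R3 ← R3 / (16/5).
R1 ← R1 − 7/5·R3.
R2 ← R2 + 11/15·R3.
R4 ← R4 + 19/5·R3.
R5 ← R5 − 19/3·R3.
R4 ← R4 / (-171/32).
R1 ← R1 − 47/32·R4.
R2 ← R2 + 163/96·R4.
R3 ← R3 + 29/32·R4.
R5 ← R5 − 199/96·R4.
R5 ← R5 / (-1210/171).
R1 ← R1 + 32/57·R5.
R2 ← R2 + 248/171·R5.
R3 ← R3 − 44/57·R5.
R4 ← R4 + 91/57·R5.
Reading off the reduced rows gives x1 = -4, x2 = 4, x3 = 6, x4 = -1, x5 = 3.

x1 = -4, x2 = 4, x3 = 6, x4 = -1, x5 = 3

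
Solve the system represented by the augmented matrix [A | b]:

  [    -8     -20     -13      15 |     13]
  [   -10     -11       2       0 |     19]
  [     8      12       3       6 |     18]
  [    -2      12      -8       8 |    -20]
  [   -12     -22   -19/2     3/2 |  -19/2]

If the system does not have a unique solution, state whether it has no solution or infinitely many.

Row-reduce:
R1 ← R1 / (-8).
R2 ← R2 + 10·R1.
R3 ← R3 − 8·R1.
R4 ← R4 + 2·R1.
R5 ← R5 + 12·R1.
R2 ← R2 / (14).
R1 ← R1 − 5/2·R2.
R3 ← R3 + 8·R2.
R4 ← R4 − 17·R2.
R5 ← R5 − 8·R2.
R3 ← R3 / (3/7).
R1 ← R1 + 183/112·R3.
R2 ← R2 − 73/56·R3.
R4 ← R4 + 1507/56·R3.
R5 ← R5 + 3/7·R3.
R4 ← R4 / (5383/8).
R1 ← R1 − 651/16·R4.
R2 ← R2 + 261/8·R4.
R3 ← R3 − 24·R4.
Row 5 reduces to 0 = 2, a contradiction. The system is inconsistent.

no solution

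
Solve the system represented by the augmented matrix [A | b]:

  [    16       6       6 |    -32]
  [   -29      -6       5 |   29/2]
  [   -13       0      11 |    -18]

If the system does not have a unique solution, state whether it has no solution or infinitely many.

Row-reduce:
R1 ← R1 / (16).
R2 ← R2 + 29·R1.
R3 ← R3 + 13·R1.
R2 ← R2 / (39/8).
R1 ← R1 − 3/8·R2.
R3 ← R3 − 39/8·R2.
Row 3 reduces to 0 = -1/2, a contradiction. The system is inconsistent.

no solution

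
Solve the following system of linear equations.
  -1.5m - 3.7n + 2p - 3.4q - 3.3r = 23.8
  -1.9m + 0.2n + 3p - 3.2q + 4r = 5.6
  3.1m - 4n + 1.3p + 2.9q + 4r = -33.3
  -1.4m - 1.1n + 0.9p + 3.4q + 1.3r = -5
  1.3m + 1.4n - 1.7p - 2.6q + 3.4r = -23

Row-reduce the augmented matrix:
R1 ← R1 / (-3/2).
R2 ← R2 + 19/10·R1.
R3 ← R3 − 31/10·R1.
R4 ← R4 + 7/5·R1.
R5 ← R5 − 13/10·R1.
R2 ← R2 / (733/150).
R1 ← R1 − 37/15·R2.
R3 ← R3 + 1747/150·R2.
R4 ← R4 − 353/150·R2.
R5 ← R5 + 271/150·R2.
R3 ← R3 / (47979/7330).
R1 ← R1 + 1150/733·R3.
R2 ← R2 − 70/733·R3.
R4 ← R4 + 8733/7330·R3.
R5 ← R5 − 1509/7330·R3.
R4 ← R4 / (922691/159930).
R1 ← R1 − 64826/47979·R4.
R2 ← R2 − 11908/47979·R4.
R3 ← R3 + 10915/47979·R4.
R5 ← R5 + 814153/159930·R4.
R5 ← R5 / (28173646/4613455).
R1 ← R1 − 1156970/922691·R5.
R2 ← R2 − 1182073/922691·R5.
R3 ← R3 − 2477166/922691·R5.
R4 ← R4 − 555908/922691·R5.
Reading off the reduced rows gives m = -2, n = 3, p = 6, q = -1, r = -5.

m = -2, n = 3, p = 6, q = -1, r = -5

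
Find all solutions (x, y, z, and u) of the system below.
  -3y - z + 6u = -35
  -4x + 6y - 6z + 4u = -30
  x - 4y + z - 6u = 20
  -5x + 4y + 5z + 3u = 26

x = -1, y = 2, z = 5, u = -4

Row-reduce the augmented matrix:
Swap R1 and R2.
R1 ← R1 / (-4).
R3 ← R3 − 1·R1.
R4 ← R4 + 5·R1.
R2 ← R2 / (-3).
R1 ← R1 + 3/2·R2.
R3 ← R3 + 5/2·R2.
R4 ← R4 + 7/2·R2.
R3 ← R3 / (1/3).
R1 ← R1 − 2·R3.
R2 ← R2 − 1/3·R3.
R4 ← R4 − 41/3·R3.
R4 ← R4 / (401).
R1 ← R1 − 56·R4.
R2 ← R2 − 8·R4.
R3 ← R3 + 30·R4.
Reading off the reduced rows gives x = -1, y = 2, z = 5, u = -4.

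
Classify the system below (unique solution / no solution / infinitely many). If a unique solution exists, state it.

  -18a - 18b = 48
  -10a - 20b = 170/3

a = 1/3, b = -3

Row-reduce the augmented matrix:
R1 ← R1 / (-18).
R2 ← R2 + 10·R1.
R2 ← R2 / (-10).
R1 ← R1 − 1·R2.
Reading off the reduced rows gives a = 1/3, b = -3.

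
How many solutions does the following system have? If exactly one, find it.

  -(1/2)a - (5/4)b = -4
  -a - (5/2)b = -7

Row-reduce:
R1 ← R1 / (-1/2).
R2 ← R2 + 1·R1.
Row 2 reduces to 0 = 1, a contradiction. The system is inconsistent.

no solution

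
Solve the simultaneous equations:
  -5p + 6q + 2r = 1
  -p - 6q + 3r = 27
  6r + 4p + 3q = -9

p = -3, q = -3, r = 2

Row-reduce the augmented matrix:
R1 ← R1 / (-5).
R2 ← R2 + 1·R1.
R3 ← R3 − 4·R1.
R2 ← R2 / (-36/5).
R1 ← R1 + 6/5·R2.
R3 ← R3 − 39/5·R2.
R3 ← R3 / (125/12).
R1 ← R1 + 5/6·R3.
R2 ← R2 + 13/36·R3.
Reading off the reduced rows gives p = -3, q = -3, r = 2.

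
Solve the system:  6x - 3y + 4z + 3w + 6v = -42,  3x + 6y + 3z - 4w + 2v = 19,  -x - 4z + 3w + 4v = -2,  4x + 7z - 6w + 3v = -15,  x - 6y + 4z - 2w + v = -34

infinitely many solutions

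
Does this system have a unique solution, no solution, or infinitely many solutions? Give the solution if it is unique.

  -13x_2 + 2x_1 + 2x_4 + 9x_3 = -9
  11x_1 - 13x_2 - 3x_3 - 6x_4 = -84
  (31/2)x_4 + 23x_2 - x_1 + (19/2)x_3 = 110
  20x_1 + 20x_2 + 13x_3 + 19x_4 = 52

infinitely many solutions

Row-reduce:
R1 ← R1 / (2).
R2 ← R2 − 11·R1.
R3 ← R3 + 1·R1.
R4 ← R4 − 20·R1.
R2 ← R2 / (117/2).
R1 ← R1 + 13/2·R2.
R3 ← R3 − 33/2·R2.
R4 ← R4 − 150·R2.
R3 ← R3 / (749/26).
R1 ← R1 + 4/3·R3.
R2 ← R2 + 35/39·R3.
R4 ← R4 − 749/13·R3.
Rank is 3 with 4 unknowns, leaving x_4 free.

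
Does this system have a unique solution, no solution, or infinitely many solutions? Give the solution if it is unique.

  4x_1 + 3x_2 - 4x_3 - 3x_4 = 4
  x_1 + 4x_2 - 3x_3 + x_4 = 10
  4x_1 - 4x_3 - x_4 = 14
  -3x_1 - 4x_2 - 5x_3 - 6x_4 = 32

Row-reduce the augmented matrix:
R1 ← R1 / (4).
R2 ← R2 − 1·R1.
R3 ← R3 − 4·R1.
R4 ← R4 + 3·R1.
R2 ← R2 / (13/4).
R1 ← R1 − 3/4·R2.
R3 ← R3 + 3·R2.
R4 ← R4 + 7/4·R2.
R3 ← R3 / (-24/13).
R1 ← R1 + 7/13·R3.
R2 ← R2 + 8/13·R3.
R4 ← R4 + 118/13·R3.
R4 ← R4 / (-301/12).
R1 ← R1 + 53/24·R4.
R2 ← R2 + 2/3·R4.
R3 ← R3 + 47/24·R4.
Reading off the reduced rows gives x_1 = -2, x_2 = -2, x_3 = -6, x_4 = 2.

x_1 = -2, x_2 = -2, x_3 = -6, x_4 = 2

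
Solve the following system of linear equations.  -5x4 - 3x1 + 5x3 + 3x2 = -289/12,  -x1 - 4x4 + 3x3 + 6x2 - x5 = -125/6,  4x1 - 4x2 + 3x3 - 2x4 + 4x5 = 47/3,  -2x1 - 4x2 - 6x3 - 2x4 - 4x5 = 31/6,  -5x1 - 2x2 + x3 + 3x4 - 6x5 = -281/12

Row-reduce the augmented matrix:
R1 ← R1 / (-3).
R2 ← R2 + 1·R1.
R3 ← R3 − 4·R1.
R4 ← R4 + 2·R1.
R5 ← R5 + 5·R1.
R2 ← R2 / (5).
R1 ← R1 + 1·R2.
R4 ← R4 + 6·R2.
R5 ← R5 + 7·R2.
R3 ← R3 / (29/3).
R1 ← R1 + 7/5·R3.
R2 ← R2 − 4/15·R3.
R4 ← R4 + 116/15·R3.
R5 ← R5 + 82/15·R3.
R4 ← R4 / (-42/5).
R1 ← R1 + 8/145·R4.
R2 ← R2 + 33/145·R4.
R3 ← R3 + 26/29·R4.
R5 ← R5 − 459/145·R4.
R5 ← R5 / (-1196/203).
R1 ← R1 − 239/609·R5.
R2 ← R2 + 52/203·R5.
R3 ← R3 − 382/609·R5.
R4 ← R4 − 5/21·R5.
Reading off the reduced rows gives x1 = 9/4, x2 = -4/3, x3 = -7/3, x4 = 1/3, x5 = 9/4.

x1 = 9/4, x2 = -4/3, x3 = -7/3, x4 = 1/3, x5 = 9/4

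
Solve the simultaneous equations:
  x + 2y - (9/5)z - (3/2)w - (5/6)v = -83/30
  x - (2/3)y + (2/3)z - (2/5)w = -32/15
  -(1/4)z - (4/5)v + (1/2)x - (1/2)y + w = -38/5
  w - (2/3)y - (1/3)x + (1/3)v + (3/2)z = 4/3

Row-reduce:
R2 ← R2 − 1·R1.
R3 ← R3 − 1/2·R1.
R4 ← R4 + 1/3·R1.
R2 ← R2 / (-8/3).
R1 ← R1 − 2·R2.
R3 ← R3 + 3/2·R2.
R3 ← R3 / (-59/80).
R1 ← R1 − 1/20·R3.
R2 ← R2 + 37/40·R3.
R4 ← R4 − 9/10·R3.
R4 ← R4 / (2219/1180).
R1 ← R1 + 353/590·R4.
R2 ← R2 + 2161/1180·R4.
R3 ← R3 + 181/118·R4.
Rank is 4 with 5 unknowns, leaving v free.

infinitely many solutions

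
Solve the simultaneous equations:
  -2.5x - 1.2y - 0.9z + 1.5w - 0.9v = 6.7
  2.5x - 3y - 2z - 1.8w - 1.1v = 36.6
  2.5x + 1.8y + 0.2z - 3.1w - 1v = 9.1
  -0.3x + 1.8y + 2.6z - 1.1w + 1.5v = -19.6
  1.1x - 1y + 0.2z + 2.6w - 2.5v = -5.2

Row-reduce the augmented matrix:
R1 ← R1 / (-5/2).
R2 ← R2 − 5/2·R1.
R3 ← R3 − 5/2·R1.
R4 ← R4 + 3/10·R1.
R5 ← R5 − 11/10·R1.
R2 ← R2 / (-21/5).
R1 ← R1 − 12/25·R2.
R3 ← R3 − 3/5·R2.
R4 ← R4 − 243/125·R2.
R5 ← R5 + 191/125·R2.
R3 ← R3 / (-39/35).
R1 ← R1 − 1/35·R3.
R2 ← R2 − 29/42·R3.
R4 ← R4 − 239/175·R3.
R5 ← R5 − 451/525·R3.
R4 ← R4 / (-16733/4875).
R1 ← R1 + 1319/1950·R4.
R2 ← R2 + 443/468·R4.
R3 ← R3 − 115/78·R4.
R5 ← R5 − 61501/29250·R4.
R5 ← R5 / (-5096711/1003980).
R1 ← R1 − 31381/66932·R5.
R2 ← R2 + 131555/401592·R5.
R3 ← R3 − 73887/66932·R5.
R4 ← R4 − 19467/33466·R5.
Reading off the reduced rows gives x = -1, y = -5, z = -5, w = -6, v = -3.

x = -1, y = -5, z = -5, w = -6, v = -3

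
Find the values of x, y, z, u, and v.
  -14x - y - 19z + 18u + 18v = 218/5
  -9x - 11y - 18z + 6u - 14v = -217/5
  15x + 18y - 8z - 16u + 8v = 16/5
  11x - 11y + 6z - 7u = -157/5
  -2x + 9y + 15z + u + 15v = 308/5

Row-reduce the augmented matrix:
R1 ← R1 / (-14).
R2 ← R2 + 9·R1.
R3 ← R3 − 15·R1.
R4 ← R4 − 11·R1.
R5 ← R5 + 2·R1.
R2 ← R2 / (-145/14).
R1 ← R1 − 1/14·R2.
R3 ← R3 − 237/14·R2.
R4 ← R4 + 165/14·R2.
R5 ← R5 − 64/7·R2.
R3 ← R3 / (-5483/145).
R1 ← R1 − 191/145·R3.
R2 ← R2 − 81/145·R3.
R4 ← R4 + 68/29·R3.
R5 ← R5 − 1828/145·R3.
R4 ← R4 / (75905/5483).
R1 ← R1 + 8372/5483·R4.
R2 ← R2 − 2478/5483·R4.
R3 ← R3 − 844/5483·R4.
R5 ← R5 + 46223/5483·R4.
R5 ← R5 / (53123/4465).
R1 ← R1 − 220204/75905·R5.
R2 ← R2 − 61754/75905·R5.
R3 ← R3 + 8128/75905·R5.
R4 ← R4 − 242026/75905·R5.
Reading off the reduced rows gives x = -2, y = 7/5, z = 1, u = 0, v = 2.

x = -2, y = 7/5, z = 1, u = 0, v = 2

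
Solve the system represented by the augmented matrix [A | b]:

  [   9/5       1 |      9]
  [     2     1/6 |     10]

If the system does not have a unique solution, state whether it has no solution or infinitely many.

x_1 = 5, x_2 = 0

Row-reduce the augmented matrix:
R1 ← R1 / (9/5).
R2 ← R2 − 2·R1.
R2 ← R2 / (-17/18).
R1 ← R1 − 5/9·R2.
Reading off the reduced rows gives x_1 = 5, x_2 = 0.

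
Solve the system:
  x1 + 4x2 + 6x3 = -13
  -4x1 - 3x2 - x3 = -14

infinitely many solutions

Row-reduce:
R2 ← R2 + 4·R1.
R2 ← R2 / (13).
R1 ← R1 − 4·R2.
Rank is 2 with 3 unknowns, leaving x3 free.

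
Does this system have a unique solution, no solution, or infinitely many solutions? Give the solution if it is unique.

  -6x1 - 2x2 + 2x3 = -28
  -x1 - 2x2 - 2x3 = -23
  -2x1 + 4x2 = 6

Row-reduce the augmented matrix:
R1 ← R1 / (-6).
R2 ← R2 + 1·R1.
R3 ← R3 + 2·R1.
R2 ← R2 / (-5/3).
R1 ← R1 − 1/3·R2.
R3 ← R3 − 14/3·R2.
R3 ← R3 / (-36/5).
R1 ← R1 + 4/5·R3.
R2 ← R2 − 7/5·R3.
Reading off the reduced rows gives x1 = 5, x2 = 4, x3 = 5.

x1 = 5, x2 = 4, x3 = 5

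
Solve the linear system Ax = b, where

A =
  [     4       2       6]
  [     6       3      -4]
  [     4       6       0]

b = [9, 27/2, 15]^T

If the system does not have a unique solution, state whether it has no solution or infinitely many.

Row-reduce the augmented matrix:
R1 ← R1 / (4).
R2 ← R2 − 6·R1.
R3 ← R3 − 4·R1.
Swap R2 and R3.
R2 ← R2 / (4).
R1 ← R1 − 1/2·R2.
R3 ← R3 / (-13).
R1 ← R1 − 9/4·R3.
R2 ← R2 + 3/2·R3.
Reading off the reduced rows gives x_1 = 3/2, x_2 = 3/2, x_3 = 0.

x_1 = 3/2, x_2 = 3/2, x_3 = 0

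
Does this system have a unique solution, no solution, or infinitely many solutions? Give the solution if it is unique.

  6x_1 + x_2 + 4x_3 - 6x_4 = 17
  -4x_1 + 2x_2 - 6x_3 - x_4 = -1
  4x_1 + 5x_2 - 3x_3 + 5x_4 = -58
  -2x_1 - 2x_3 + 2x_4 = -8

x_1 = -3, x_2 = -3, x_3 = 2, x_4 = -5

Row-reduce the augmented matrix:
R1 ← R1 / (6).
R2 ← R2 + 4·R1.
R3 ← R3 − 4·R1.
R4 ← R4 + 2·R1.
R2 ← R2 / (8/3).
R1 ← R1 − 1/6·R2.
R3 ← R3 − 13/3·R2.
R4 ← R4 − 1/3·R2.
R3 ← R3 / (-1/4).
R1 ← R1 − 7/8·R3.
R2 ← R2 + 5/4·R3.
R4 ← R4 + 1/4·R3.
R4 ← R4 / (-33/2).
R1 ← R1 − 237/4·R4.
R2 ← R2 + 175/2·R4.
R3 ← R3 + 137/2·R4.
Reading off the reduced rows gives x_1 = -3, x_2 = -3, x_3 = 2, x_4 = -5.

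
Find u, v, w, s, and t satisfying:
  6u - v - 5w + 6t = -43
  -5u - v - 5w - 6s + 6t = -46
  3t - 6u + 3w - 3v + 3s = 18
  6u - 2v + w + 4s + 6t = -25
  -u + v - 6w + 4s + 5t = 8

u = -3, v = 0, w = -1, s = 6, t = -5

Row-reduce the augmented matrix:
R1 ← R1 / (6).
R2 ← R2 + 5·R1.
R3 ← R3 + 6·R1.
R4 ← R4 − 6·R1.
R5 ← R5 + 1·R1.
R2 ← R2 / (-11/6).
R1 ← R1 + 1/6·R2.
R3 ← R3 + 4·R2.
R4 ← R4 + 1·R2.
R5 ← R5 − 5/6·R2.
R3 ← R3 / (18).
R2 ← R2 − 5·R3.
R4 ← R4 − 11·R3.
R5 ← R5 + 11·R3.
R4 ← R4 / (-169/66).
R1 ← R1 − 6/11·R4.
R2 ← R2 + 79/66·R4.
R3 ← R3 − 59/66·R4.
R5 ← R5 − 733/66·R4.
R5 ← R5 / (2631/169).
R1 ← R1 − 114/169·R5.
R2 ← R2 + 560/169·R5.
R3 ← R3 − 46/169·R5.
R4 ← R4 + 209/169·R5.
Reading off the reduced rows gives u = -3, v = 0, w = -1, s = 6, t = -5.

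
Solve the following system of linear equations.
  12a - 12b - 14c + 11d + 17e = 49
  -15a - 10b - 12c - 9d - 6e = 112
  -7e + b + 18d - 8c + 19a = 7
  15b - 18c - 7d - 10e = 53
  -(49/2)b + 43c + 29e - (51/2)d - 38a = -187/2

Row-reduce:
R1 ← R1 / (12).
R2 ← R2 + 15·R1.
R3 ← R3 − 19·R1.
R5 ← R5 + 38·R1.
R2 ← R2 / (-25).
R1 ← R1 + 1·R2.
R3 ← R3 − 20·R2.
R4 ← R4 − 15·R2.
R5 ← R5 + 125/2·R2.
R3 ← R3 / (-283/30).
R1 ← R1 − 1/75·R3.
R2 ← R2 − 59/50·R3.
R4 ← R4 + 357/10·R3.
R5 ← R5 − 869/12·R3.
R4 ← R4 / (-5869/283).
R1 ← R1 − 1037/1415·R4.
R2 ← R2 − 507/1415·R4.
R3 ← R3 + 263/566·R4.
R5 ← R5 − 17607/566·R4.
Rank is 4 with 5 unknowns, leaving e free.

infinitely many solutions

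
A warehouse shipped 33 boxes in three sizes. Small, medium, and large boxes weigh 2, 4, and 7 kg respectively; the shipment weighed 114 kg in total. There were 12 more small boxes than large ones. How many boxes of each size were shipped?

small boxes: 18, medium boxes: 9, large boxes: 6

Let s = small boxes, m = medium boxes, l = large boxes.
  s + m + l = 33
  2s + 4m + 7l = 114
  s - l = 12
Row-reduce the augmented matrix:
R2 ← R2 − 2·R1.
R3 ← R3 − 1·R1.
R2 ← R2 / (2).
R1 ← R1 − 1·R2.
R3 ← R3 + 1·R2.
R3 ← R3 / (1/2).
R1 ← R1 + 3/2·R3.
R2 ← R2 − 5/2·R3.
Reading off the reduced rows gives s = 18, m = 9, l = 6.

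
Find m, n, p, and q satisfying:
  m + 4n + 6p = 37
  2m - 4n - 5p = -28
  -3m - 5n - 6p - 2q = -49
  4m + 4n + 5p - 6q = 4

m = 1, n = 0, p = 6, q = 5

Row-reduce the augmented matrix:
R2 ← R2 − 2·R1.
R3 ← R3 + 3·R1.
R4 ← R4 − 4·R1.
R2 ← R2 / (-12).
R1 ← R1 − 4·R2.
R3 ← R3 − 7·R2.
R4 ← R4 + 12·R2.
R3 ← R3 / (25/12).
R1 ← R1 − 1/3·R3.
R2 ← R2 − 17/12·R3.
R4 ← R4 + 2·R3.
R4 ← R4 / (-198/25).
R1 ← R1 − 8/25·R4.
R2 ← R2 − 34/25·R4.
R3 ← R3 + 24/25·R4.
Reading off the reduced rows gives m = 1, n = 0, p = 6, q = 5.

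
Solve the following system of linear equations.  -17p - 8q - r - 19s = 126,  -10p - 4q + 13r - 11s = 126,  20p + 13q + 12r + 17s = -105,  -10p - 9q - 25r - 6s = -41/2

no solution

Row-reduce:
R1 ← R1 / (-17).
R2 ← R2 + 10·R1.
R3 ← R3 − 20·R1.
R4 ← R4 + 10·R1.
R2 ← R2 / (12/17).
R1 ← R1 − 8/17·R2.
R3 ← R3 − 61/17·R2.
R4 ← R4 + 73/17·R2.
R3 ← R3 / (-233/4).
R1 ← R1 + 9·R3.
R2 ← R2 − 77/4·R3.
R4 ← R4 − 233/4·R3.
Row 4 reduces to 0 = 1/2, a contradiction. The system is inconsistent.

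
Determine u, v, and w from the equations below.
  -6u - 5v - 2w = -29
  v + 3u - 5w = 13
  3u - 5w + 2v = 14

u = 4, v = 1, w = 0

Row-reduce the augmented matrix:
R1 ← R1 / (-6).
R2 ← R2 − 3·R1.
R3 ← R3 − 3·R1.
R2 ← R2 / (-3/2).
R1 ← R1 − 5/6·R2.
R3 ← R3 + 1/2·R2.
R3 ← R3 / (-4).
R1 ← R1 + 3·R3.
R2 ← R2 − 4·R3.
Reading off the reduced rows gives u = 4, v = 1, w = 0.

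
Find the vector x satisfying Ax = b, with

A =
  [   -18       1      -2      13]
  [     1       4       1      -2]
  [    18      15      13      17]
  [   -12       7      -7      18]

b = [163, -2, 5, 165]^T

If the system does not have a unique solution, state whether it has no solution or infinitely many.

x_1 = -6, x_2 = 3, x_3 = 0, x_4 = 4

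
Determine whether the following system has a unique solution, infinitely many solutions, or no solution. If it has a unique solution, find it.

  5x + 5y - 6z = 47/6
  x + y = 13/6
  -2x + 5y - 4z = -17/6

x = 5/3, y = 1/2, z = 1/2

Row-reduce the augmented matrix:
R1 ← R1 / (5).
R2 ← R2 − 1·R1.
R3 ← R3 + 2·R1.
Swap R2 and R3.
R2 ← R2 / (7).
R1 ← R1 − 1·R2.
R3 ← R3 / (6/5).
R1 ← R1 + 2/7·R3.
R2 ← R2 + 32/35·R3.
Reading off the reduced rows gives x = 5/3, y = 1/2, z = 1/2.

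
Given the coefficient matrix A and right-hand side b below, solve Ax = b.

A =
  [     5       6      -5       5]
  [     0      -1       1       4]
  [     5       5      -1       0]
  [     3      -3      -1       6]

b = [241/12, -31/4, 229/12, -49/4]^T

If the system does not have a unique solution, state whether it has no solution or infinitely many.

x_1 = 2/3, x_2 = 3, x_3 = -3/4, x_4 = -1

Row-reduce the augmented matrix:
R1 ← R1 / (5).
R3 ← R3 − 5·R1.
R4 ← R4 − 3·R1.
R2 ← R2 / (-1).
R1 ← R1 − 6/5·R2.
R3 ← R3 + 1·R2.
R4 ← R4 + 33/5·R2.
R3 ← R3 / (3).
R1 ← R1 − 1/5·R3.
R2 ← R2 + 1·R3.
R4 ← R4 + 23/5·R3.
R4 ← R4 / (-186/5).
R1 ← R1 − 32/5·R4.
R2 ← R2 + 7·R4.
R3 ← R3 + 3·R4.
Reading off the reduced rows gives x_1 = 2/3, x_2 = 3, x_3 = -3/4, x_4 = -1.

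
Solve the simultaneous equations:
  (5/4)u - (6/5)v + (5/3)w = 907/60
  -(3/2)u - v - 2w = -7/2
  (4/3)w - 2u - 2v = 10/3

u = 5, v = -6, w = 1

Row-reduce the augmented matrix:
R1 ← R1 / (5/4).
R2 ← R2 + 3/2·R1.
R3 ← R3 + 2·R1.
R2 ← R2 / (-61/25).
R1 ← R1 + 24/25·R2.
R3 ← R3 + 98/25·R2.
R3 ← R3 / (4).
R1 ← R1 − 4/3·R3.
Reading off the reduced rows gives u = 5, v = -6, w = 1.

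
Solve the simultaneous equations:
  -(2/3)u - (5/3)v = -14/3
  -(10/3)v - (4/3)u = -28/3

Row-reduce:
R1 ← R1 / (-2/3).
R2 ← R2 + 4/3·R1.
Rank is 1 with 2 unknowns, leaving v free.

infinitely many solutions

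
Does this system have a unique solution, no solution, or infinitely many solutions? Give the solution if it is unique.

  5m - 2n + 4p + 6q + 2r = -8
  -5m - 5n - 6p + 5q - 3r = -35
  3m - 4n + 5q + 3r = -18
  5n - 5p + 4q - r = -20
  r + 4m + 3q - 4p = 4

m = 6, n = -1, p = 0, q = -5, r = -5

Row-reduce the augmented matrix:
R1 ← R1 / (5).
R2 ← R2 + 5·R1.
R3 ← R3 − 3·R1.
R5 ← R5 − 4·R1.
R2 ← R2 / (-7).
R1 ← R1 + 2/5·R2.
R3 ← R3 + 14/5·R2.
R4 ← R4 − 5·R2.
R5 ← R5 − 8/5·R2.
R3 ← R3 / (-8/5).
R1 ← R1 − 32/35·R3.
R2 ← R2 − 2/7·R3.
R4 ← R4 + 45/7·R3.
R5 ← R5 + 268/35·R3.
R4 ← R4 / (1339/56).
R1 ← R1 + 8/7·R4.
R2 ← R2 + 59/28·R4.
R3 ← R3 − 15/8·R4.
R5 ← R5 − 211/14·R4.
R5 ← R5 / (-6300/1339).
R1 ← R1 − 1620/1339·R5.
R2 ← R2 + 528/1339·R5.
R3 ← R3 + 733/1339·R5.
R4 ← R4 + 591/1339·R5.
Reading off the reduced rows gives m = 6, n = -1, p = 0, q = -5, r = -5.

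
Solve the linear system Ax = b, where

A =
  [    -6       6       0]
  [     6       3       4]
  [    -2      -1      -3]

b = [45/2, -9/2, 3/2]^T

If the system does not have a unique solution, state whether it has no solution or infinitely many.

x_1 = -7/4, x_2 = 2, x_3 = 0

Row-reduce the augmented matrix:
R1 ← R1 / (-6).
R2 ← R2 − 6·R1.
R3 ← R3 + 2·R1.
R2 ← R2 / (9).
R1 ← R1 + 1·R2.
R3 ← R3 + 3·R2.
R3 ← R3 / (-5/3).
R1 ← R1 − 4/9·R3.
R2 ← R2 − 4/9·R3.
Reading off the reduced rows gives x_1 = -7/4, x_2 = 2, x_3 = 0.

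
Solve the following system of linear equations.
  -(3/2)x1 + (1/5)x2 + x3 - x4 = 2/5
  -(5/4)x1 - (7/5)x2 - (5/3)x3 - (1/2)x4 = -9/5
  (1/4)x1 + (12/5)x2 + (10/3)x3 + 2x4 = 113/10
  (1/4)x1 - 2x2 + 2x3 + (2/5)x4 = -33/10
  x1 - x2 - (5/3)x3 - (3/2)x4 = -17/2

no solution

Row-reduce:
R1 ← R1 / (-3/2).
R2 ← R2 + 5/4·R1.
R3 ← R3 − 1/4·R1.
R4 ← R4 − 1/4·R1.
R5 ← R5 − 1·R1.
R2 ← R2 / (-47/30).
R1 ← R1 + 2/15·R2.
R3 ← R3 − 73/30·R2.
R4 ← R4 + 59/30·R2.
R5 ← R5 + 13/15·R2.
R3 ← R3 / (-18/47).
R1 ← R1 + 64/141·R3.
R2 ← R2 − 75/47·R3.
R4 ← R4 − 748/141·R3.
R5 ← R5 − 18/47·R3.
R4 ← R4 / (8743/270).
R1 ← R1 + 58/27·R4.
R2 ← R2 − 115/12·R4.
R3 ← R3 + 221/36·R4.
Row 5 reduces to 0 = 1, a contradiction. The system is inconsistent.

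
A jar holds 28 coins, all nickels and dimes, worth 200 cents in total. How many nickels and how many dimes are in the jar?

nickels: 16, dimes: 12

Let n = nickels, d = dimes.
  n + d = 28
  10d + 5n = 200
From equation 1: n = 28 − d.
Substitute into equation 2 and solve: d = 12.
Then n = 16.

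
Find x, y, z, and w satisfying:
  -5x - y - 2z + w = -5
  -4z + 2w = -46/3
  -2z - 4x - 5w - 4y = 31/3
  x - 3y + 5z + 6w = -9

x = -2/3, y = 2/3, z = 7/3, w = -3

Row-reduce the augmented matrix:
R1 ← R1 / (-5).
R3 ← R3 + 4·R1.
R4 ← R4 − 1·R1.
Swap R2 and R3.
R2 ← R2 / (-16/5).
R1 ← R1 − 1/5·R2.
R4 ← R4 + 16/5·R2.
R3 ← R3 / (-4).
R1 ← R1 − 3/8·R3.
R2 ← R2 − 1/8·R3.
R4 ← R4 − 5·R3.
R4 ← R4 / (29/2).
R1 ← R1 + 3/8·R4.
R2 ← R2 − 15/8·R4.
R3 ← R3 + 1/2·R4.
Reading off the reduced rows gives x = -2/3, y = 2/3, z = 7/3, w = -3.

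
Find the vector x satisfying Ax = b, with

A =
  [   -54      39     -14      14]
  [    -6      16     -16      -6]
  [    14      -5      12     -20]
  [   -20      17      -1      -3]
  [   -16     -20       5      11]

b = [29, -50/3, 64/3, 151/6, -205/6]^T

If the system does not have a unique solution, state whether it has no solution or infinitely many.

x_1 = 1/2, x_2 = 7/3, x_3 = 3, x_4 = 1/2

Row-reduce the augmented matrix:
R1 ← R1 / (-54).
R2 ← R2 + 6·R1.
R3 ← R3 − 14·R1.
R4 ← R4 + 20·R1.
R5 ← R5 + 16·R1.
R2 ← R2 / (35/3).
R1 ← R1 + 13/18·R2.
R3 ← R3 − 46/9·R2.
R4 ← R4 − 23/9·R2.
R5 ← R5 + 284/9·R2.
R3 ← R3 / (926/63).
R1 ← R1 + 40/63·R3.
R2 ← R2 + 26/21·R3.
R4 ← R4 − 463/63·R3.
R5 ← R5 + 1885/63·R3.
Swap R4 and R5.
R4 ← R4 / (-92994/2315).
R1 ← R1 + 2989/2315·R4.
R2 ← R2 + 4046/2315·R4.
R3 ← R3 + 2057/2315·R4.
R5 reduces to 0 = 0, so the extra equation is consistent.
Reading off the reduced rows gives x_1 = 1/2, x_2 = 7/3, x_3 = 3, x_4 = 1/2.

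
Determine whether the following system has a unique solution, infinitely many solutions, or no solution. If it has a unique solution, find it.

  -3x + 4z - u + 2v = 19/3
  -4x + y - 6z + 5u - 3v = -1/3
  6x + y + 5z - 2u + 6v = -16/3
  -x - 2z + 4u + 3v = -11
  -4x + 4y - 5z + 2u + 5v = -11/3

Row-reduce the augmented matrix:
R1 ← R1 / (-3).
R2 ← R2 + 4·R1.
R3 ← R3 − 6·R1.
R4 ← R4 + 1·R1.
R5 ← R5 + 4·R1.
R3 ← R3 − 1·R2.
R5 ← R5 − 4·R2.
R3 ← R3 / (73/3).
R1 ← R1 + 4/3·R3.
R2 ← R2 + 34/3·R3.
R4 ← R4 + 10/3·R3.
R5 ← R5 − 35·R3.
R4 ← R4 / (213/73).
R1 ← R1 + 17/73·R4.
R2 ← R2 − 111/73·R4.
R3 ← R3 + 31/73·R4.
R5 ← R5 + 521/73·R4.
R5 ← R5 / (953/71).
R1 ← R1 − 39/71·R5.
R2 ← R2 + 50/71·R5.
R3 ← R3 − 92/71·R5.
R4 ← R4 − 109/71·R5.
Reading off the reduced rows gives x = -1, y = 3, z = 5/3, u = -2/3, v = -2.

x = -1, y = 3, z = 5/3, u = -2/3, v = -2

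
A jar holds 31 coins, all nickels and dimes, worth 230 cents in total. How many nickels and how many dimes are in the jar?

nickels: 16, dimes: 15

Let n = nickels, d = dimes.
  n + d = 31
  5n + 10d = 230
From equation 1: n = 31 − d.
Substitute into equation 2 and solve: d = 15.
Then n = 16.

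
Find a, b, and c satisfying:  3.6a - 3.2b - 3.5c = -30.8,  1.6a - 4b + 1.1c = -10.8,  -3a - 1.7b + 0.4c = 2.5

a = -2, b = 3, c = 4

Row-reduce the augmented matrix:
R1 ← R1 / (18/5).
R2 ← R2 − 8/5·R1.
R3 ← R3 + 3·R1.
R2 ← R2 / (-116/45).
R1 ← R1 + 8/9·R2.
R3 ← R3 + 131/30·R2.
R3 ← R3 / (-3255/464).
R1 ← R1 + 219/116·R3.
R2 ← R2 + 239/232·R3.
Reading off the reduced rows gives a = -2, b = 3, c = 4.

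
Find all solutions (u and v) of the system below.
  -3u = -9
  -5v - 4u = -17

u = 3, v = 1

Row-reduce the augmented matrix:
R1 ← R1 / (-3).
R2 ← R2 + 4·R1.
R2 ← R2 / (-5).
Reading off the reduced rows gives u = 3, v = 1.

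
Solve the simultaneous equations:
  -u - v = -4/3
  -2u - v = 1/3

u = -5/3, v = 3

Row-reduce the augmented matrix:
R1 ← R1 / (-1).
R2 ← R2 + 2·R1.
R1 ← R1 − 1·R2.
Reading off the reduced rows gives u = -5/3, v = 3.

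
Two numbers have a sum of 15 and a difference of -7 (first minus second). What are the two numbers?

Let x = first number, y = second number.
  x + y = 15
  x - y = -7
From equation 1: x = 15 − y.
Substitute into equation 2 and solve: y = 11.
Then x = 4.

first number: 4, second number: 11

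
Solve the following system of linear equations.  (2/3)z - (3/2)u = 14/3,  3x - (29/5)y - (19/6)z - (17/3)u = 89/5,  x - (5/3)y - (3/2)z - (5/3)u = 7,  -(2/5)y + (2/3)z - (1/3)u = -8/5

infinitely many solutions

Row-reduce:
Swap R1 and R2.
R1 ← R1 / (3).
R3 ← R3 − 1·R1.
Swap R2 and R3.
R2 ← R2 / (4/15).
R1 ← R1 + 29/15·R2.
R4 ← R4 + 2/5·R2.
R3 ← R3 / (2/3).
R1 ← R1 + 77/18·R3.
R2 ← R2 + 5/3·R3.
Rank is 3 with 4 unknowns, leaving u free.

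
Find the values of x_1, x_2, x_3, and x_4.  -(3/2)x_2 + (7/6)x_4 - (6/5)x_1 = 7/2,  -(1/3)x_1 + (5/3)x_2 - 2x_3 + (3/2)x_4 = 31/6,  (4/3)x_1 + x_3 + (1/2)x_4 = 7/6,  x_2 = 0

x_1 = 0, x_2 = 0, x_3 = -1/3, x_4 = 3

Row-reduce the augmented matrix:
R1 ← R1 / (-6/5).
R2 ← R2 + 1/3·R1.
R3 ← R3 − 4/3·R1.
R2 ← R2 / (25/12).
R1 ← R1 − 5/4·R2.
R3 ← R3 + 5/3·R2.
R4 ← R4 − 1·R2.
R3 ← R3 / (-3/5).
R1 ← R1 − 6/5·R3.
R2 ← R2 + 24/25·R3.
R4 ← R4 − 24/25·R3.
R4 ← R4 / (103/27).
R1 ← R1 − 205/54·R4.
R2 ← R2 + 103/27·R4.
R3 ← R3 + 739/162·R4.
Reading off the reduced rows gives x_1 = 0, x_2 = 0, x_3 = -1/3, x_4 = 3.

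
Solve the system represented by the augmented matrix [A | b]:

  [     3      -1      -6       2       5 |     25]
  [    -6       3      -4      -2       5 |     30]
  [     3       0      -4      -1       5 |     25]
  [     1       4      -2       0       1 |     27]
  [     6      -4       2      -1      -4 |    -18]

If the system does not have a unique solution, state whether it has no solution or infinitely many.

x_1 = 1, x_2 = 4, x_3 = -5, x_4 = -2, x_5 = 0

Row-reduce the augmented matrix:
R1 ← R1 / (3).
R2 ← R2 + 6·R1.
R3 ← R3 − 3·R1.
R4 ← R4 − 1·R1.
R5 ← R5 − 6·R1.
R1 ← R1 + 1/3·R2.
R3 ← R3 − 1·R2.
R4 ← R4 − 13/3·R2.
R5 ← R5 + 2·R2.
R3 ← R3 / (18).
R1 ← R1 + 22/3·R3.
R2 ← R2 + 16·R3.
R4 ← R4 − 208/3·R3.
R5 ← R5 + 18·R3.
R4 ← R4 / (268/27).
R1 ← R1 + 19/27·R4.
R2 ← R2 + 22/9·R4.
R3 ← R3 + 5/18·R4.
R5 ← R5 + 6·R4.
R5 ← R5 / (-505/134).
R1 ← R1 + 1/268·R5.
R2 ← R2 + 37/134·R5.
R3 ← R3 + 565/536·R5.
R4 ← R4 + 213/268·R5.
Reading off the reduced rows gives x_1 = 1, x_2 = 4, x_3 = -5, x_4 = -2, x_5 = 0.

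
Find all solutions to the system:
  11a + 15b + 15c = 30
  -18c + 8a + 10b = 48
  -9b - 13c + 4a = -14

a = 0, b = 3, c = -1

Row-reduce the augmented matrix:
R1 ← R1 / (11).
R2 ← R2 − 8·R1.
R3 ← R3 − 4·R1.
R2 ← R2 / (-10/11).
R1 ← R1 − 15/11·R2.
R3 ← R3 + 159/11·R2.
R3 ← R3 / (2206/5).
R1 ← R1 + 42·R3.
R2 ← R2 − 159/5·R3.
Reading off the reduced rows gives a = 0, b = 3, c = -1.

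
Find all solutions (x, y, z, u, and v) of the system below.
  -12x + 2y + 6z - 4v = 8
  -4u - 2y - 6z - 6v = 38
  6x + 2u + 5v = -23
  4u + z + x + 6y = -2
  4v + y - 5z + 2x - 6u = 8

infinitely many solutions

Row-reduce:
R1 ← R1 / (-12).
R3 ← R3 − 6·R1.
R4 ← R4 − 1·R1.
R5 ← R5 − 2·R1.
R2 ← R2 / (-2).
R1 ← R1 + 1/6·R2.
R3 ← R3 − 1·R2.
R4 ← R4 − 37/6·R2.
R5 ← R5 − 4/3·R2.
Swap R3 and R4.
R3 ← R3 / (-17).
R2 ← R2 − 3·R3.
R5 ← R5 + 8·R3.
Swap R4 and R5.
R4 ← R4 / (-242/51).
R1 ← R1 − 1/3·R4.
R2 ← R2 − 9/17·R4.
R3 ← R3 − 25/51·R4.
Rank is 4 with 5 unknowns, leaving v free.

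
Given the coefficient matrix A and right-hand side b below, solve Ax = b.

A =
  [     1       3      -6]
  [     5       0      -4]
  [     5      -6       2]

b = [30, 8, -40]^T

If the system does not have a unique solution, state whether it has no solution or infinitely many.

x_1 = 0, x_2 = 6, x_3 = -2

Row-reduce the augmented matrix:
R2 ← R2 − 5·R1.
R3 ← R3 − 5·R1.
R2 ← R2 / (-15).
R1 ← R1 − 3·R2.
R3 ← R3 + 21·R2.
R3 ← R3 / (-22/5).
R1 ← R1 + 4/5·R3.
R2 ← R2 + 26/15·R3.
Reading off the reduced rows gives x_1 = 0, x_2 = 6, x_3 = -2.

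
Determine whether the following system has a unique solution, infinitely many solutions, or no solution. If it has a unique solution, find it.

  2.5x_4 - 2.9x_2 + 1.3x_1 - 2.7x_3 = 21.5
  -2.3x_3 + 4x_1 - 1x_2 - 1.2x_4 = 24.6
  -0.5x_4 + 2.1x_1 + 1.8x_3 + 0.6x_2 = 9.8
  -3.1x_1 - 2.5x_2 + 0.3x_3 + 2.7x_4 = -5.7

x_1 = 6, x_2 = -3, x_3 = 0, x_4 = 2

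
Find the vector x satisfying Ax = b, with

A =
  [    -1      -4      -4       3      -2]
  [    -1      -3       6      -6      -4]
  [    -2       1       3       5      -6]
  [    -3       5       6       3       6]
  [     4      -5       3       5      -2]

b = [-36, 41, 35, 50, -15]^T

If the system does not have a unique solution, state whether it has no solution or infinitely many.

x_1 = -3, x_2 = 4, x_3 = 6, x_4 = -1, x_5 = -2

Row-reduce the augmented matrix:
R1 ← R1 / (-1).
R2 ← R2 + 1·R1.
R3 ← R3 + 2·R1.
R4 ← R4 + 3·R1.
R5 ← R5 − 4·R1.
R1 ← R1 − 4·R2.
R3 ← R3 − 9·R2.
R4 ← R4 − 17·R2.
R5 ← R5 + 21·R2.
R3 ← R3 / (-79).
R1 ← R1 + 36·R3.
R2 ← R2 − 10·R3.
R4 ← R4 + 152·R3.
R5 ← R5 − 197·R3.
R4 ← R4 / (-547/79).
R1 ← R1 + 273/79·R4.
R2 ← R2 − 89/79·R4.
R3 ← R3 + 80/79·R4.
R5 ← R5 − 2172/79·R4.
R5 ← R5 / (26428/547).
R1 ← R1 + 2672/547·R5.
R2 ← R2 − 1368/547·R5.
R3 ← R3 + 1328/547·R5.
R4 ← R4 + 1202/547·R5.
Reading off the reduced rows gives x_1 = -3, x_2 = 4, x_3 = 6, x_4 = -1, x_5 = -2.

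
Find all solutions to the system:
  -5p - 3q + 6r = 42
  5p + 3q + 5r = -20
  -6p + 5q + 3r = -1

Row-reduce the augmented matrix:
R1 ← R1 / (-5).
R2 ← R2 − 5·R1.
R3 ← R3 + 6·R1.
Swap R2 and R3.
R2 ← R2 / (43/5).
R1 ← R1 − 3/5·R2.
R3 ← R3 / (11).
R1 ← R1 + 39/43·R3.
R2 ← R2 + 21/43·R3.
Reading off the reduced rows gives p = -3, q = -5, r = 2.

p = -3, q = -5, r = 2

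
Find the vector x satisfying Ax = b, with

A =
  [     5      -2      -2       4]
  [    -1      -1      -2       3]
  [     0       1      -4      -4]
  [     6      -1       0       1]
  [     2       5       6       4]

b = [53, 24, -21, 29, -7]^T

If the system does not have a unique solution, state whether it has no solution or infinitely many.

x_1 = 3, x_2 = -5, x_3 = -2, x_4 = 6

Row-reduce the augmented matrix:
R1 ← R1 / (5).
R2 ← R2 + 1·R1.
R4 ← R4 − 6·R1.
R5 ← R5 − 2·R1.
R2 ← R2 / (-7/5).
R1 ← R1 + 2/5·R2.
R3 ← R3 − 1·R2.
R4 ← R4 − 7/5·R2.
R5 ← R5 − 29/5·R2.
R3 ← R3 / (-40/7).
R1 ← R1 − 2/7·R3.
R2 ← R2 − 12/7·R3.
R5 ← R5 + 22/7·R3.
Swap R4 and R5.
R4 ← R4 / (377/20).
R1 ← R1 + 7/20·R4.
R2 ← R2 + 31/10·R4.
R3 ← R3 − 9/40·R4.
R5 reduces to 0 = 0, so the extra equation is consistent.
Reading off the reduced rows gives x_1 = 3, x_2 = -5, x_3 = -2, x_4 = 6.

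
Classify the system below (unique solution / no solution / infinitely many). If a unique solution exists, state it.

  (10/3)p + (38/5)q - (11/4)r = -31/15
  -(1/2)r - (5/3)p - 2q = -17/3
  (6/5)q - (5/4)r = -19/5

Row-reduce:
R1 ← R1 / (10/3).
R2 ← R2 + 5/3·R1.
R2 ← R2 / (9/5).
R1 ← R1 − 57/25·R2.
R3 ← R3 − 6/5·R2.
Row 3 reduces to 0 = 2/3, a contradiction. The system is inconsistent.

no solution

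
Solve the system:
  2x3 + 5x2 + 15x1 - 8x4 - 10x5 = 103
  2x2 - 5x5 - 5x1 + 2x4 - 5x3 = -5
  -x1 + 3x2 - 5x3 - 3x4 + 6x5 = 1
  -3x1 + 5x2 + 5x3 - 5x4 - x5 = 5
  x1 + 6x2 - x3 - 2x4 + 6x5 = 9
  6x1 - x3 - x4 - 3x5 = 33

no solution

Row-reduce:
R1 ← R1 / (15).
R2 ← R2 + 5·R1.
R3 ← R3 + 1·R1.
R4 ← R4 + 3·R1.
R5 ← R5 − 1·R1.
R6 ← R6 − 6·R1.
R2 ← R2 / (11/3).
R1 ← R1 − 1/3·R2.
R3 ← R3 − 10/3·R2.
R4 ← R4 − 6·R2.
R5 ← R5 − 17/3·R2.
R6 ← R6 + 2·R2.
R3 ← R3 / (-51/55).
R1 ← R1 − 29/55·R3.
R2 ← R2 + 13/11·R3.
R4 ← R4 − 687/55·R3.
R5 ← R5 − 306/55·R3.
R6 ← R6 + 229/55·R3.
R4 ← R4 / (-764/17).
R1 ← R1 + 109/51·R4.
R2 ← R2 − 181/51·R4.
R3 ← R3 − 161/51·R4.
R5 ← R5 + 18·R4.
R6 ← R6 − 764/51·R4.
R5 ← R5 / (8821/382).
R1 ← R1 + 1027/764·R5.
R2 ← R2 + 3173/764·R5.
R3 ← R3 + 733/764·R5.
R4 ← R4 + 3137/764·R5.
Row 6 reduces to 0 = 1/3, a contradiction. The system is inconsistent.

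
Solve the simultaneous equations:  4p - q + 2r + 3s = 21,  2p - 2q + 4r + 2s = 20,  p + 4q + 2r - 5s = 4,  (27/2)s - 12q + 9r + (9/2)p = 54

infinitely many solutions

Row-reduce:
R1 ← R1 / (4).
R2 ← R2 − 2·R1.
R3 ← R3 − 1·R1.
R4 ← R4 − 9/2·R1.
R2 ← R2 / (-3/2).
R1 ← R1 + 1/4·R2.
R3 ← R3 − 17/4·R2.
R4 ← R4 + 87/8·R2.
R3 ← R3 / (10).
R2 ← R2 + 2·R3.
R4 ← R4 + 15·R3.
Rank is 3 with 4 unknowns, leaving s free.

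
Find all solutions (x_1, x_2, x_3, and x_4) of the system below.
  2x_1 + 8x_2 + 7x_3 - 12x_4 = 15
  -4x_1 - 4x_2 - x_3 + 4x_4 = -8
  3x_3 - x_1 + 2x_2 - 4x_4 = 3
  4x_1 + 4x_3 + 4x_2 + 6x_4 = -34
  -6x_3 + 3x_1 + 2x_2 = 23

no solution

Row-reduce:
R1 ← R1 / (2).
R2 ← R2 + 4·R1.
R3 ← R3 + 1·R1.
R4 ← R4 − 4·R1.
R5 ← R5 − 3·R1.
R2 ← R2 / (12).
R1 ← R1 − 4·R2.
R3 ← R3 − 6·R2.
R4 ← R4 + 12·R2.
R5 ← R5 + 10·R2.
Swap R3 and R4.
R3 ← R3 / (3).
R1 ← R1 + 5/6·R3.
R2 ← R2 − 13/12·R3.
R5 ← R5 + 17/3·R3.
Swap R4 and R5.
R4 ← R4 / (182/9).
R1 ← R1 − 31/9·R4.
R2 ← R2 + 95/18·R4.
R3 ← R3 − 10/3·R4.
Row 5 reduces to 0 = -1/2, a contradiction. The system is inconsistent.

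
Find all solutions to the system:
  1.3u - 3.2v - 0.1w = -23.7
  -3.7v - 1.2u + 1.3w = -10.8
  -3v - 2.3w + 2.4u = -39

u = -3, v = 6, w = 6

Row-reduce the augmented matrix:
R1 ← R1 / (13/10).
R2 ← R2 + 6/5·R1.
R3 ← R3 − 12/5·R1.
R2 ← R2 / (-173/26).
R1 ← R1 + 32/13·R2.
R3 ← R3 − 189/65·R2.
R3 ← R3 / (-13733/8650).
R1 ← R1 + 453/865·R3.
R2 ← R2 + 157/865·R3.
Reading off the reduced rows gives u = -3, v = 6, w = 6.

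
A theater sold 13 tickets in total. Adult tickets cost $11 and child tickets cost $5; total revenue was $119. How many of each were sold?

adult tickets: 9, child tickets: 4

Let a = adult tickets, c = child tickets.
  a + c = 13
  11a + 5c = 119
From equation 1: a = 13 − c.
Substitute into equation 2 and solve: c = 4.
Then a = 9.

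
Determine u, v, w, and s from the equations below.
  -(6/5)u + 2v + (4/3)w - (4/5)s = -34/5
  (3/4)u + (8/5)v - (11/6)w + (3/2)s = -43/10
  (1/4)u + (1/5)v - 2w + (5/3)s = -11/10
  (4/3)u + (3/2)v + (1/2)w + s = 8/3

Row-reduce the augmented matrix:
R1 ← R1 / (-6/5).
R2 ← R2 − 3/4·R1.
R3 ← R3 − 1/4·R1.
R4 ← R4 − 4/3·R1.
R2 ← R2 / (57/20).
R1 ← R1 + 5/3·R2.
R3 ← R3 − 37/60·R2.
R4 ← R4 − 67/18·R2.
R3 ← R3 / (-515/342).
R1 ← R1 + 290/171·R3.
R2 ← R2 + 20/57·R3.
R4 ← R4 − 3373/1026·R3.
R4 ← R4 / (4967/3090).
R1 ← R1 + 20/103·R4.
R2 ← R2 − 16/309·R4.
R3 ← R3 + 439/515·R4.
Reading off the reduced rows gives u = 2, v = -3, w = 3, s = 3.

u = 2, v = -3, w = 3, s = 3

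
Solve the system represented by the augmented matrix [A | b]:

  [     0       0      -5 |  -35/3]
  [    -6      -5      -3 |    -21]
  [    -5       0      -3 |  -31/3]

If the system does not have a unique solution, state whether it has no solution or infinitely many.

x_1 = 2/3, x_2 = 2, x_3 = 7/3

Row-reduce the augmented matrix:
Swap R1 and R2.
R1 ← R1 / (-6).
R3 ← R3 + 5·R1.
Swap R2 and R3.
R2 ← R2 / (25/6).
R1 ← R1 − 5/6·R2.
R3 ← R3 / (-5).
R1 ← R1 − 3/5·R3.
R2 ← R2 + 3/25·R3.
Reading off the reduced rows gives x_1 = 2/3, x_2 = 2, x_3 = 7/3.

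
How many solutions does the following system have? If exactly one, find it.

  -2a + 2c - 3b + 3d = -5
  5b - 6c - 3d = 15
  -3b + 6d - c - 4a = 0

infinitely many solutions

Row-reduce:
R1 ← R1 / (-2).
R3 ← R3 + 4·R1.
R2 ← R2 / (5).
R1 ← R1 − 3/2·R2.
R3 ← R3 − 3·R2.
R3 ← R3 / (-7/5).
R1 ← R1 − 4/5·R3.
R2 ← R2 + 6/5·R3.
Rank is 3 with 4 unknowns, leaving d free.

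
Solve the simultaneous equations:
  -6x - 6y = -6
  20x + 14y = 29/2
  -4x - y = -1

Row-reduce:
R1 ← R1 / (-6).
R2 ← R2 − 20·R1.
R3 ← R3 + 4·R1.
R2 ← R2 / (-6).
R1 ← R1 − 1·R2.
R3 ← R3 − 3·R2.
Row 3 reduces to 0 = 1/4, a contradiction. The system is inconsistent.

no solution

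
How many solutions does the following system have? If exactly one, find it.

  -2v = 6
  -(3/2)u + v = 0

Row-reduce the augmented matrix:
Swap R1 and R2.
R1 ← R1 / (-3/2).
R2 ← R2 / (-2).
R1 ← R1 + 2/3·R2.
Reading off the reduced rows gives u = -2, v = -3.

u = -2, v = -3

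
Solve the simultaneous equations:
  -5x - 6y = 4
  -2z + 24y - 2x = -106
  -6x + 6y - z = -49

infinitely many solutions

Row-reduce:
R1 ← R1 / (-5).
R2 ← R2 + 2·R1.
R3 ← R3 + 6·R1.
R2 ← R2 / (132/5).
R1 ← R1 − 6/5·R2.
R3 ← R3 − 66/5·R2.
Rank is 2 with 3 unknowns, leaving z free.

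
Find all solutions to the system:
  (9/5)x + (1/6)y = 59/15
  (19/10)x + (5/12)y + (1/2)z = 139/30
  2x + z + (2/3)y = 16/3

infinitely many solutions

Row-reduce:
R1 ← R1 / (9/5).
R2 ← R2 − 19/10·R1.
R3 ← R3 − 2·R1.
R2 ← R2 / (13/54).
R1 ← R1 − 5/54·R2.
R3 ← R3 − 13/27·R2.
Rank is 2 with 3 unknowns, leaving z free.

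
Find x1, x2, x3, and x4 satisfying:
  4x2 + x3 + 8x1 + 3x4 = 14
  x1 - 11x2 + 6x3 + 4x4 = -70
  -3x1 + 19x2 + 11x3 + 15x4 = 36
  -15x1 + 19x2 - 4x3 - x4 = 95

x1 = 0, x2 = 4, x3 = -5, x4 = 1

Row-reduce the augmented matrix:
R1 ← R1 / (8).
R2 ← R2 − 1·R1.
R3 ← R3 + 3·R1.
R4 ← R4 + 15·R1.
R2 ← R2 / (-23/2).
R1 ← R1 − 1/2·R2.
R3 ← R3 − 41/2·R2.
R4 ← R4 − 53/2·R2.
R3 ← R3 / (1005/46).
R1 ← R1 − 35/92·R3.
R2 ← R2 + 47/92·R3.
R4 ← R4 − 525/46·R3.
R4 ← R4 / (79/67).
R1 ← R1 − 28/201·R4.
R2 ← R2 − 214/1005·R4.
R3 ← R3 − 1039/1005·R4.
Reading off the reduced rows gives x1 = 0, x2 = 4, x3 = -5, x4 = 1.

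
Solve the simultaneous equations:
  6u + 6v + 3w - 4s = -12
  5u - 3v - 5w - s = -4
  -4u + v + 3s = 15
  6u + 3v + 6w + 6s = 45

u = 1, v = 1, w = 0, s = 6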